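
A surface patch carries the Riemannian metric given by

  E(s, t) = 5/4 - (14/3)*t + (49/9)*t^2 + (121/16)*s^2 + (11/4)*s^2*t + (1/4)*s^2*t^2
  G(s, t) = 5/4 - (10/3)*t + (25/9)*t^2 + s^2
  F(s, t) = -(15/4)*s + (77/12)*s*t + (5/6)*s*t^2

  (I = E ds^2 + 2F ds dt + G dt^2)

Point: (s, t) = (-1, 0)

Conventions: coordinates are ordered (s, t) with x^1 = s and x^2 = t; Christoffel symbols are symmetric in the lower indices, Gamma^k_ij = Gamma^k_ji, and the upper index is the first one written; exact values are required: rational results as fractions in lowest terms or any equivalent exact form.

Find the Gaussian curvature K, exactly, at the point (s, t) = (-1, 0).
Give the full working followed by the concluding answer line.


E = 141/16, F = 15/4, G = 9/4, EG - F^2 = 369/64 at the point
E_s = -121/8, E_t = -23/12, F_s = -15/4, F_t = -77/12, G_s = -2, G_t = -10/3
E_tt = 205/18, F_st = 77/12, G_ss = 2
Compute both Brioschi determinants and normalise by (EG - F^2)^2.
M1 = [[-E_tt/2 + F_st - G_ss/2, E_s/2, F_s - E_t/2], [F_t - G_s/2, E, F], [G_t/2, F, G]] = [[-5/18, -121/16, -67/24], [-65/12, 141/16, 15/4], [-5/3, 15/4, 9/4]]; det M1 = -7885/256
M2 = [[0, E_t/2, G_s/2], [E_t/2, E, F], [G_s/2, F, G]] = [[0, -23/24, -1], [-23/24, 141/16, 15/4], [-1, 15/4, 9/4]]; det M2 = -945/256
det M1 - det M2 = -1735/64; K = -1735/64 / (369/64)^2 = -111040/136161

Answer: K = -111040/136161


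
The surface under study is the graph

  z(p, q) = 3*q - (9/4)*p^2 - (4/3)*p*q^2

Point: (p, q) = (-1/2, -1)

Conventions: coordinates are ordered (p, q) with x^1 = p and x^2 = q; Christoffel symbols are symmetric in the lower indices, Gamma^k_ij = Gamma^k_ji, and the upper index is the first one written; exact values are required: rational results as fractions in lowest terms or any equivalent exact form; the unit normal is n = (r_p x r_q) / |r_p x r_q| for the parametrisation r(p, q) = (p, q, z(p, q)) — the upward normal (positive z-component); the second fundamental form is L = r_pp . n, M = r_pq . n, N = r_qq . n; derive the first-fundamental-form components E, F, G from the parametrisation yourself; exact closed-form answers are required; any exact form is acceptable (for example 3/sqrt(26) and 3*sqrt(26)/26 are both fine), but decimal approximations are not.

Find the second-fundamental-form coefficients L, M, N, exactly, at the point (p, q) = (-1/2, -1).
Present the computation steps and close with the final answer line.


z_p = 11/12, z_q = 5/3, z_pp = -9/2, z_pq = 8/3, z_qq = 4/3
E = 265/144, F = 55/36, G = 34/9; answer radicand W^2 = 665/144
unnormalised second-form numerators: l = -9/2, m = 8/3, n = 4/3; L = l/sqrt(665/144), and similarly M = m/sqrt(W^2), N = n/sqrt(W^2)

Answer: L = -54*sqrt(665)/665, M = 32*sqrt(665)/665, N = 16*sqrt(665)/665


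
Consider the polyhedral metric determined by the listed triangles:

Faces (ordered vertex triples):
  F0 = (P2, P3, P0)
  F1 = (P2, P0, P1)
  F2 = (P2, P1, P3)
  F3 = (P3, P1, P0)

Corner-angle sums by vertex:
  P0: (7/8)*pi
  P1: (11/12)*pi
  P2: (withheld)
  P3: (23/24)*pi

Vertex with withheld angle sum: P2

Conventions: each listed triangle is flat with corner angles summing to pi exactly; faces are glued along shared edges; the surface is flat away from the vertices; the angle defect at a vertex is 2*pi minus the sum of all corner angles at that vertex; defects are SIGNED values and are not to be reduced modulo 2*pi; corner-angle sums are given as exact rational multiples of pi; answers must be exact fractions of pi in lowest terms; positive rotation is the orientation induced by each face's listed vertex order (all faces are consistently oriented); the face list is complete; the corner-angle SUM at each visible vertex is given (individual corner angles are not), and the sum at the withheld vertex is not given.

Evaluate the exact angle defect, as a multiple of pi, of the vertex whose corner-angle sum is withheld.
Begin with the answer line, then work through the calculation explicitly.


Answer: defect(P2) = (3/4)*pi

V = 4, E = 6, F = 4; chi = V - E + F = 2
Gauss-Bonnet: total defect = 2*pi*chi = 4*pi; visible defects sum to (13/4)*pi


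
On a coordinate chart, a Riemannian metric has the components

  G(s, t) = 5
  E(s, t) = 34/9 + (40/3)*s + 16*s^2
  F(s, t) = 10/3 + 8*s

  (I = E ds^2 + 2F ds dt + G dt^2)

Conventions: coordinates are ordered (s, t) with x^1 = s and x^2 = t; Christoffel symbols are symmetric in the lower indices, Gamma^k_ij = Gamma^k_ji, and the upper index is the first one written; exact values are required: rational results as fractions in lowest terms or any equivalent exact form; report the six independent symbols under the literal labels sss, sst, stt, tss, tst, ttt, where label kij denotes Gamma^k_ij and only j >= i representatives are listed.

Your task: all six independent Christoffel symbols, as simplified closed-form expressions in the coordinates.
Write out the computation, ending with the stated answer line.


E = 34/9 + (40/3)*s + 16*s^2; F = 10/3 + 8*s; G = 5
Gamma^k_ij = (1/2) g^{kl} (d_i g_jl + d_j g_il - d_l g_ij), with g^inv = (1/(EG-F^2)) [[G, -F], [-F, E]]
first partials: E_s = 40/3 + 32*s, E_t = 0, F_s = 8, F_t = 0, G_s = 0, G_t = 0
D = EG - F^2 = 70/9 + (40/3)*s + 16*s^2
expanded: Gamma^s_ss = (G E_s - 2F F_s + F E_t)/(2D), Gamma^s_st = (G E_t - F G_s)/(2D), Gamma^s_tt = (2G F_t - G G_s - F G_t)/(2D), Gamma^t_ss = (2E F_s - E E_t - F E_s)/(2D), Gamma^t_st = (E G_s - F E_t)/(2D), Gamma^t_tt = (E G_t - 2F F_t + F G_s)/(2D); substitute and cancel common factors

Answer: Gamma_sss = (72*s + 30)/(72*s^2 + 60*s + 35), Gamma_sst = 0, Gamma_stt = 0, Gamma_tss = 36/(72*s^2 + 60*s + 35), Gamma_tst = 0, Gamma_ttt = 0


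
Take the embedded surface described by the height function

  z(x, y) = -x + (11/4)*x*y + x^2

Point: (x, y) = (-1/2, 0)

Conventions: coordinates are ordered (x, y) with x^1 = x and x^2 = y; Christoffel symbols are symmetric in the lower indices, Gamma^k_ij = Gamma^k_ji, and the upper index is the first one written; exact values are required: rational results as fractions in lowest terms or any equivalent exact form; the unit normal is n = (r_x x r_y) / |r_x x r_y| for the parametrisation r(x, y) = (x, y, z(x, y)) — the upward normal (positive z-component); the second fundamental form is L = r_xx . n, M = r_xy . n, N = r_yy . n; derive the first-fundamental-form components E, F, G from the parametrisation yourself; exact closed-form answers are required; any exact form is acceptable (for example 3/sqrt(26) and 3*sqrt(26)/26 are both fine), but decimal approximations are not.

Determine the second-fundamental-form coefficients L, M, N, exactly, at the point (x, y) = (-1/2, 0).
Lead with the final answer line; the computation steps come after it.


Answer: L = 16/21, M = 22/21, N = 0

z_x = -2, z_y = -11/8, z_xx = 2, z_xy = 11/4, z_yy = 0
E = 5, F = 11/4, G = 185/64; answer radicand W^2 = 441/64
unnormalised second-form numerators: l = 2, m = 11/4, n = 0; L = l/sqrt(441/64), and similarly M = m/sqrt(W^2), N = n/sqrt(W^2)


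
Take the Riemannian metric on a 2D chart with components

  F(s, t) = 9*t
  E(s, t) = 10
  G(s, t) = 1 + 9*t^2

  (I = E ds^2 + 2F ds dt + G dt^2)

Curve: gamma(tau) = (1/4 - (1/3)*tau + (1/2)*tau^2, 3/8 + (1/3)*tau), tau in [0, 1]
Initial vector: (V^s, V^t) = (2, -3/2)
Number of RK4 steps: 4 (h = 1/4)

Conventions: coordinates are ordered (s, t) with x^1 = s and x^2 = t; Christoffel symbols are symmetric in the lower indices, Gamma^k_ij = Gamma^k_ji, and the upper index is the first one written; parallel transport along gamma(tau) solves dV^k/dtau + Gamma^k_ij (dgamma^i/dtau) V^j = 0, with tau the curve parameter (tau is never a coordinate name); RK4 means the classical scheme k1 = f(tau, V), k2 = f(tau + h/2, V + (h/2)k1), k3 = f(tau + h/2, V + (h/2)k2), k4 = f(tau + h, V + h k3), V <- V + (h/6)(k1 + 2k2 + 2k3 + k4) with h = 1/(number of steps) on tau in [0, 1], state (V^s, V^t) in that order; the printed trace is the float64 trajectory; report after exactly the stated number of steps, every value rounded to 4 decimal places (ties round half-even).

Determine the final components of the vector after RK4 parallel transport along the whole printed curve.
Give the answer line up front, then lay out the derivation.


Answer: V^s = 2.3362, V^t = -1.3215

gamma'(tau) = (-1/3 + tau, 1/3); f(tau, V)^k = -Gamma^k_ij(gamma(tau)) gamma'^i(tau) V^j; h = 1/4; intermediate values shown to 6 dp
curve data and Christoffel symbols at the stage parameters:
  tau = 0.000000: gamma = (0.250000, 0.375000), gamma' = (-0.333333, 0.333333); Gamma_sss = 0.000000, Gamma_sst = 0.000000, Gamma_stt = 0.798890, Gamma_tss = 0.000000, Gamma_tst = 0.000000, Gamma_ttt = 0.299584
  tau = 0.125000: gamma = (0.216146, 0.416667), gamma' = (-0.208333, 0.333333); Gamma_sss = 0.000000, Gamma_sst = 0.000000, Gamma_stt = 0.778378, Gamma_tss = 0.000000, Gamma_tst = 0.000000, Gamma_ttt = 0.324324
  tau = 0.250000: gamma = (0.197917, 0.458333), gamma' = (-0.083333, 0.333333); Gamma_sss = 0.000000, Gamma_sst = 0.000000, Gamma_stt = 0.756899, Gamma_tss = 0.000000, Gamma_tst = 0.000000, Gamma_ttt = 0.346912
  tau = 0.375000: gamma = (0.195312, 0.500000), gamma' = (0.041667, 0.333333); Gamma_sss = 0.000000, Gamma_sst = 0.000000, Gamma_stt = 0.734694, Gamma_tss = 0.000000, Gamma_tst = 0.000000, Gamma_ttt = 0.367347
  tau = 0.500000: gamma = (0.208333, 0.541667), gamma' = (0.166667, 0.333333); Gamma_sss = 0.000000, Gamma_sst = 0.000000, Gamma_stt = 0.711990, Gamma_tss = 0.000000, Gamma_tst = 0.000000, Gamma_ttt = 0.385661
  tau = 0.625000: gamma = (0.236979, 0.583333), gamma' = (0.291667, 0.333333); Gamma_sss = 0.000000, Gamma_sst = 0.000000, Gamma_stt = 0.688995, Gamma_tss = 0.000000, Gamma_tst = 0.000000, Gamma_ttt = 0.401914
  tau = 0.750000: gamma = (0.281250, 0.625000), gamma' = (0.416667, 0.333333); Gamma_sss = 0.000000, Gamma_sst = 0.000000, Gamma_stt = 0.665896, Gamma_tss = 0.000000, Gamma_tst = 0.000000, Gamma_ttt = 0.416185
  tau = 0.875000: gamma = (0.341146, 0.666667), gamma' = (0.541667, 0.333333); Gamma_sss = 0.000000, Gamma_sst = 0.000000, Gamma_stt = 0.642857, Gamma_tss = 0.000000, Gamma_tst = 0.000000, Gamma_ttt = 0.428571
  tau = 1.000000: gamma = (0.416667, 0.708333), gamma' = (0.666667, 0.333333); Gamma_sss = 0.000000, Gamma_sst = 0.000000, Gamma_stt = 0.620022, Gamma_tss = 0.000000, Gamma_tst = 0.000000, Gamma_ttt = 0.439182
step 0: V^s = 2.0000, V^t = -1.5000
step 1: k1 = (0.399445, 0.149792), k2 = (0.384331, 0.160138), k3 = (0.383996, 0.159998), k4 = (0.368358, 0.168831); V <- V + (h/6)(k1 + 2k2 + 2k3 + k4): V^s = 2.0960, V^t = -1.4600
step 2: k1 = (0.368369, 0.168836), k2 = (0.352394, 0.176197), k3 = (0.352169, 0.176084), k4 = (0.336065, 0.182035); V <- V + (h/6)(k1 + 2k2 + 2k3 + k4): V^s = 2.1841, V^t = -1.4161
step 3: k1 = (0.336076, 0.182041), k2 = (0.319996, 0.186664), k3 = (0.319863, 0.186587), k4 = (0.303964, 0.189978); V <- V + (h/6)(k1 + 2k2 + 2k3 + k4): V^s = 2.2641, V^t = -1.3695
step 4: k1 = (0.303974, 0.189984), k2 = (0.288368, 0.192245), k3 = (0.288307, 0.192205), k4 = (0.273102, 0.193447); V <- V + (h/6)(k1 + 2k2 + 2k3 + k4): V^s = 2.3362, V^t = -1.3215


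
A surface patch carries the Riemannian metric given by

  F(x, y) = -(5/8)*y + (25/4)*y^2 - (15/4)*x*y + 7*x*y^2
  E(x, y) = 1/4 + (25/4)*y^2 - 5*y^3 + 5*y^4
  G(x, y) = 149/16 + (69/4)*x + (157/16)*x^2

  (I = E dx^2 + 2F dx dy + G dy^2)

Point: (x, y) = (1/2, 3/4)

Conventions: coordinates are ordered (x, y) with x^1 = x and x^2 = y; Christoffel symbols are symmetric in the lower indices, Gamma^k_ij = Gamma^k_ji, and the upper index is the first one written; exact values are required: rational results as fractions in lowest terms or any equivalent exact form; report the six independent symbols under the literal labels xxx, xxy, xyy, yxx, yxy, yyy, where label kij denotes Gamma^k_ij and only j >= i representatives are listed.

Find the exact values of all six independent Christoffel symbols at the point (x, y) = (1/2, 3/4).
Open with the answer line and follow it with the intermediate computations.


Answer: Gamma_xxx = 23408/96489, Gamma_xxy = 255272/289467, Gamma_xyy = -5800/10721, Gamma_yxx = -63004/289467, Gamma_yxy = 440714/868401, Gamma_yyy = 3080/32163

E = 829/256, F = 231/64, G = 1305/64 at the point
E_x = 0, E_y = 75/8, F_x = 9/8, F_y = 97/8, G_x = 433/16, G_y = 0
EG - F^2 = 868401/16384;  g^inv = (16384/868401) * [[1305/64, -231/64], [-231/64, 829/256]]
first-kind symbols [ij,l] = (1/2)(d_i g_jl + d_j g_il - d_l g_ij): [xx,x] = E_x/2 = 0, [xx,y] = F_x - E_y/2 = -57/16, [xy,x] = E_y/2 = 75/16, [xy,y] = G_x/2 = 433/32, [yy,x] = F_y - G_x/2 = -45/32, [yy,y] = G_y/2 = 0
Gamma^x_ij = (G*[ij,x] - F*[ij,y])/(EG - F^2), Gamma^y_ij = (E*[ij,y] - F*[ij,x])/(EG - F^2)


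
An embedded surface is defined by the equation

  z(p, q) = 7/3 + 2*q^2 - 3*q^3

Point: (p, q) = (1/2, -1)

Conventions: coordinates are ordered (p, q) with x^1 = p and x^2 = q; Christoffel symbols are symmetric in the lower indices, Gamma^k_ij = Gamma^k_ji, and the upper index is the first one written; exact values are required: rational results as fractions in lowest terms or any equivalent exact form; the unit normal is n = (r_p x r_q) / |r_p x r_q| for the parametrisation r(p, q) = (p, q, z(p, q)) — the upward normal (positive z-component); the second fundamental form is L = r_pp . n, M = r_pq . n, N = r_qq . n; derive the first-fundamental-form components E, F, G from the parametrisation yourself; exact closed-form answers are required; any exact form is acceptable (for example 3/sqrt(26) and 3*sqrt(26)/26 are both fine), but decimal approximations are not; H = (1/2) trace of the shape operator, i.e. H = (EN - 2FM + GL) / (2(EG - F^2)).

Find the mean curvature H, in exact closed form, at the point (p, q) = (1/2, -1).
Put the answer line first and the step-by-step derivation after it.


Answer: H = 11*sqrt(170)/28900

z_p = 0, z_q = -13, z_pp = 0, z_pq = 0, z_qq = 22
E = 1, F = 0, G = 170; answer radicand W^2 = 170
unnormalised second-form numerators: l = 0, m = 0, n = 22; L = l/sqrt(170), and similarly M = m/sqrt(W^2), N = n/sqrt(W^2)
H = (E*n - 2*F*m + G*l) / (2*(EG - F^2)*sqrt(W^2)); E*n - 2*F*m + G*l = 22, EG - F^2 = 170, so H = (11/170)/sqrt(170)


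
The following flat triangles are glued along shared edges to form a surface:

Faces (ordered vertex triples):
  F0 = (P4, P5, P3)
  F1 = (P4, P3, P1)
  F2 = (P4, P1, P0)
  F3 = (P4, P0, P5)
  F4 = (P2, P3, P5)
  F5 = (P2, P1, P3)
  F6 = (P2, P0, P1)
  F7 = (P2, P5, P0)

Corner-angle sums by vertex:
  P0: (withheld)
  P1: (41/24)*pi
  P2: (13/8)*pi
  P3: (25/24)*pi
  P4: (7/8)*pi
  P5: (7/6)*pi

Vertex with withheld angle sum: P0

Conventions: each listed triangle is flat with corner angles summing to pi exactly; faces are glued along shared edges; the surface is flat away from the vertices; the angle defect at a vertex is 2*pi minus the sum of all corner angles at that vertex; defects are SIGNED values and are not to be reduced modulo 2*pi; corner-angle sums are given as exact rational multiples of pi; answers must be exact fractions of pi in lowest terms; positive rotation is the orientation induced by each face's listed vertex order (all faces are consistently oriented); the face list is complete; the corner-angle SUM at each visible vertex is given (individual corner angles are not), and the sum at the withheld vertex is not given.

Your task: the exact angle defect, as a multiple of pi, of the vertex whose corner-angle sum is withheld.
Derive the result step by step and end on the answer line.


V = 6, E = 12, F = 8; chi = V - E + F = 2
Gauss-Bonnet: total defect = 2*pi*chi = 4*pi; visible defects sum to (43/12)*pi

Answer: defect(P0) = (5/12)*pi


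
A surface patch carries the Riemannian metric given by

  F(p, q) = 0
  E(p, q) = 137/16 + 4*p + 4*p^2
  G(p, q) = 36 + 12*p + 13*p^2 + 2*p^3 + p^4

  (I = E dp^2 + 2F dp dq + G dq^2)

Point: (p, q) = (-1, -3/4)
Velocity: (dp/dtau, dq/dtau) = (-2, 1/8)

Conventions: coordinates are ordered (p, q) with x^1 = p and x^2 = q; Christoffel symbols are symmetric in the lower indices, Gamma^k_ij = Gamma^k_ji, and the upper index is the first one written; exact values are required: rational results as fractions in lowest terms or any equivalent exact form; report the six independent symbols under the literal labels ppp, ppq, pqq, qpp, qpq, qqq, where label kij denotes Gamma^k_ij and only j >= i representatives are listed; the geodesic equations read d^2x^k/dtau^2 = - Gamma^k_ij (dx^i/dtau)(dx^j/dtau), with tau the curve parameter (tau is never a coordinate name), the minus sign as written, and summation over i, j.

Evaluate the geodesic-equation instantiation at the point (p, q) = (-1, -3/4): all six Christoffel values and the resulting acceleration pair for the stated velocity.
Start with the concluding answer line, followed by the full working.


Answer: Gamma_ppp = -32/137, Gamma_ppq = 0, Gamma_pqq = 96/137, Gamma_qpp = 0, Gamma_qpq = -1/6, Gamma_qqq = 0; accelerations (d^2p/dtau^2, d^2q/dtau^2) = (253/274, -1/12)

E = 137/16, F = 0, G = 36 at the point
E_p = -4, E_q = 0, F_p = 0, F_q = 0, G_p = -12, G_q = 0
EG - F^2 = 1233/4;  g^inv = (4/1233) * [[36, 0], [0, 137/16]]
first-kind symbols [ij,l] = (1/2)(d_i g_jl + d_j g_il - d_l g_ij): [pp,p] = E_p/2 = -2, [pp,q] = F_p - E_q/2 = 0, [pq,p] = E_q/2 = 0, [pq,q] = G_p/2 = -6, [qq,p] = F_q - G_p/2 = 6, [qq,q] = G_q/2 = 0
Gamma^p_ij = (G*[ij,p] - F*[ij,q])/(EG - F^2), Gamma^q_ij = (E*[ij,q] - F*[ij,p])/(EG - F^2)
Gamma_ppp = -32/137, Gamma_ppq = 0, Gamma_pqq = 96/137, Gamma_qpp = 0, Gamma_qpq = -1/6, Gamma_qqq = 0
d^2p/dtau^2 = -(Gamma_ppp*(-2)^2 + 2*Gamma_ppq*(-2)*(1/8) + Gamma_pqq*(1/8)^2) = 253/274
d^2q/dtau^2 = -(Gamma_qpp*(-2)^2 + 2*Gamma_qpq*(-2)*(1/8) + Gamma_qqq*(1/8)^2) = -1/12


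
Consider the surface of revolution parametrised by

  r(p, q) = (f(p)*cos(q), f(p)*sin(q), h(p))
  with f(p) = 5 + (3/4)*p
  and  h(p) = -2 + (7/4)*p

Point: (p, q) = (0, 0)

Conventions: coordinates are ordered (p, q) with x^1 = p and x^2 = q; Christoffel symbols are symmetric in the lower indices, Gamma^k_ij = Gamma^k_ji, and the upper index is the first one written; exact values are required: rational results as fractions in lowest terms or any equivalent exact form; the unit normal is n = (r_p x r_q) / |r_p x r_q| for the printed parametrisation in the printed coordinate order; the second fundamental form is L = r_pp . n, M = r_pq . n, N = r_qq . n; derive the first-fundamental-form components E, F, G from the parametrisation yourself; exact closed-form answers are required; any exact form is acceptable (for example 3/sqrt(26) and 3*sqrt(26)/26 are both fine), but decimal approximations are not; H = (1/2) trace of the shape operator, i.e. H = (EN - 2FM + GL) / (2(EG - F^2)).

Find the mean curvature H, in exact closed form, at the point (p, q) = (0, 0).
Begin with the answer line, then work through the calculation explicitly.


Answer: H = 7*sqrt(58)/580

f = 5, f' = 3/4, f'' = 0, h' = 7/4, h'' = 0
E = 29/8, F = 0, G = 25; answer radicand W^2 = 29/8
unnormalised second-form numerators: l = 0, m = 0, n = 35/4; L = l/sqrt(29/8), and similarly M = m/sqrt(W^2), N = n/sqrt(W^2)
H = (E*n - 2*F*m + G*l) / (2*(EG - F^2)*sqrt(W^2)); E*n - 2*F*m + G*l = 1015/32, EG - F^2 = 725/8, so H = (7/40)/sqrt(29/8)


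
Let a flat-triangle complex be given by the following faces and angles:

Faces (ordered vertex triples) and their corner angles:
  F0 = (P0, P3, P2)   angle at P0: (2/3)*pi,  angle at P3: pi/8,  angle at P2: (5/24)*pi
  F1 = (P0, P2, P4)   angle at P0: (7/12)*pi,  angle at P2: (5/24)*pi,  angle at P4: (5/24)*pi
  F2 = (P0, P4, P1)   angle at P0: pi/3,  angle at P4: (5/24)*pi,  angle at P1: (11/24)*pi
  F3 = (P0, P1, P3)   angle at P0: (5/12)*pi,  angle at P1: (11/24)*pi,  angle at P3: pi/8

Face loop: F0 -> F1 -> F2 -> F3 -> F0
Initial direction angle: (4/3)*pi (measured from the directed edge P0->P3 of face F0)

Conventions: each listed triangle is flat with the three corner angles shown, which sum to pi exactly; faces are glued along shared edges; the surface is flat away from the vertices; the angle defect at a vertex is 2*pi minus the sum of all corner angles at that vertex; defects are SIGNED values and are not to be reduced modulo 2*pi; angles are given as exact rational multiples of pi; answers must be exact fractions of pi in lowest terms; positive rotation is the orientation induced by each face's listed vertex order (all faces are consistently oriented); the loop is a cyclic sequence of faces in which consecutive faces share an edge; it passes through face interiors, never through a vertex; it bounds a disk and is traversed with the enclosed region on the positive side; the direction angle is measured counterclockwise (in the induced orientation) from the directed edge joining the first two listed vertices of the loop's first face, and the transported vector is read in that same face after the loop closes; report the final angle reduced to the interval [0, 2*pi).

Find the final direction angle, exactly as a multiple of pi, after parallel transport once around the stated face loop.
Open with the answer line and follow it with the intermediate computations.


Answer: final direction angle = (4/3)*pi

enclosed vertex P0: corner angles sum to 2*pi, defect = 2*pi - 2*pi = 0
the final direction is the initial angle plus the enclosed defects, taken mod 2*pi in the induced orientation
final angle = (4/3)*pi + 0 = (4/3)*pi (mod 2*pi)


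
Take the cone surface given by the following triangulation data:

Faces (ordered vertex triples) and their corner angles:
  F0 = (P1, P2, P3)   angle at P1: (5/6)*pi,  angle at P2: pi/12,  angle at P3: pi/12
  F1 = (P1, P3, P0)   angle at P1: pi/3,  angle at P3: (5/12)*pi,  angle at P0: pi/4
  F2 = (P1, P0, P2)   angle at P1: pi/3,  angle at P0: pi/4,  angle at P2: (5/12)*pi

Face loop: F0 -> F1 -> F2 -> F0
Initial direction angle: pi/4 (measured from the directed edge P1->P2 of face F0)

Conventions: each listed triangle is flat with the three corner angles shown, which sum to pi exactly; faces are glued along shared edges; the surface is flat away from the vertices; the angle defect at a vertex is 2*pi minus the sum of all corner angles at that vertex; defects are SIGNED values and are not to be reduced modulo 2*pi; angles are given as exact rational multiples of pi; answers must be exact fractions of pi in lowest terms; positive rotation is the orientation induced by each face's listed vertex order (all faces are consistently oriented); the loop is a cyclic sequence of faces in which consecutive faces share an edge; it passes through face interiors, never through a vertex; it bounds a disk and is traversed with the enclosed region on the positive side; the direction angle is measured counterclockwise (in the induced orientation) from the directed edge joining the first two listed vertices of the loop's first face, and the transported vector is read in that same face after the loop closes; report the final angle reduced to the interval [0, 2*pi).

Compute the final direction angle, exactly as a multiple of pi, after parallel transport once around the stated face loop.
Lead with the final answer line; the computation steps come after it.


Answer: final direction angle = (3/4)*pi

enclosed vertex P1: corner angles sum to (3/2)*pi, defect = 2*pi - (3/2)*pi = pi/2
adding the enclosed defects to the starting angle (mod 2*pi, induced orientation) gives the holonomy
final angle = pi/4 + pi/2 = (3/4)*pi (mod 2*pi)


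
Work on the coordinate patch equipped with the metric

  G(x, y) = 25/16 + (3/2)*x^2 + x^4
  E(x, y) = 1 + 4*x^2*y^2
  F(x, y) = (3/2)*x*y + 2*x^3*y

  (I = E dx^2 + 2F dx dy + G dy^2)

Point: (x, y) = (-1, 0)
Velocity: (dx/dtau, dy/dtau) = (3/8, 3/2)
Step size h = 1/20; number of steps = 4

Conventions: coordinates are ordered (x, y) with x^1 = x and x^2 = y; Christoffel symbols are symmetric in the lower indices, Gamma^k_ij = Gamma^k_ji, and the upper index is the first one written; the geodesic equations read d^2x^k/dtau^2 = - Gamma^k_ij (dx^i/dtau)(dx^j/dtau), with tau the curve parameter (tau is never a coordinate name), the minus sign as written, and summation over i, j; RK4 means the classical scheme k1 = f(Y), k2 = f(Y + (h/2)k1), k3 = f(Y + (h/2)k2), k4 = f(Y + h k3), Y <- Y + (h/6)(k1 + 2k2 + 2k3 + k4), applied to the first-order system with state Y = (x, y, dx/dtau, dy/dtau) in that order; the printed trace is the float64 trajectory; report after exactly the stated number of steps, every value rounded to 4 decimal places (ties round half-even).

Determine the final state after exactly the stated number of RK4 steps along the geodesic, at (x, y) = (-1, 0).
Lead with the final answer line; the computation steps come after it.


Answer: x = -0.9272, y = 0.3191, dx/dtau = 0.3421, dy/dtau = 1.6872

f(Y) = (dx/dtau, dy/dtau, -Gamma^x_ij Y'^i Y'^j, -Gamma^y_ij Y'^i Y'^j) with the Gammas evaluated at the stage position; h = 0.050000; intermediate values shown to 6 dp
step 0: x = -1.0000, y = 0.0000, dx/dtau = 0.3750, dy/dtau = 1.5000
step 1:
  k1: at (x, y) = (-1.000000, 0.000000), (dx/dtau, dy/dtau) = (0.375000, 1.500000); Gamma_xxx = 0.000000, Gamma_xxy = 0.000000, Gamma_xyy = 0.000000, Gamma_yxx = 0.000000, Gamma_yxy = -0.861538, Gamma_yyy = 0.000000; k1 = (0.375000, 1.500000, 0.000000, 0.969231)
  k2: at (x, y) = (-0.990625, 0.037500), (dx/dtau, dy/dtau) = (0.375000, 1.524231); Gamma_xxx = -0.001392, Gamma_xxy = 0.036772, Gamma_xyy = 0.000000, Gamma_yxx = 0.032438, Gamma_yxy = -0.856900, Gamma_yyy = 0.000000; k2 = (0.375000, 1.524231, -0.041841, 0.975023)
  k3: at (x, y) = (-0.990625, 0.038106), (dx/dtau, dy/dtau) = (0.373954, 1.524376); Gamma_xxx = -0.001437, Gamma_xxy = 0.037364, Gamma_xyy = 0.000000, Gamma_yxx = 0.032960, Gamma_yxy = -0.856861, Gamma_yyy = 0.000000; k3 = (0.373954, 1.524376, -0.042398, 0.972292)
  k4: at (x, y) = (-0.981302, 0.076219), (dx/dtau, dy/dtau) = (0.372880, 1.548615); Gamma_xxx = -0.005763, Gamma_xxy = 0.074200, Gamma_xyy = 0.000000, Gamma_yxx = 0.065996, Gamma_yxy = -0.849684, Gamma_yyy = 0.000000; k4 = (0.372880, 1.548615, -0.084892, 0.972120)
  Y <- Y + (h/6)(k1 + 2k2 + 2k3 + k4): x = -0.9813, y = 0.0762, dx/dtau = 0.3729, dy/dtau = 1.5486
step 2:
  k1: at (x, y) = (-0.981285, 0.076215), (dx/dtau, dy/dtau) = (0.372889, 1.548633); Gamma_xxx = -0.005763, Gamma_xxy = 0.074197, Gamma_xyy = 0.000000, Gamma_yxx = 0.065993, Gamma_yxy = -0.849678, Gamma_yyy = 0.000000; k1 = (0.372889, 1.548633, -0.084891, 0.972147)
  k2: at (x, y) = (-0.971963, 0.114931), (dx/dtau, dy/dtau) = (0.370766, 1.572937); Gamma_xxx = -0.013094, Gamma_xxy = 0.110737, Gamma_xyy = 0.000000, Gamma_yxx = 0.099325, Gamma_yxy = -0.839986, Gamma_yyy = 0.000000; k2 = (0.370766, 1.572937, -0.127362, 0.966092)
  k3: at (x, y) = (-0.972016, 0.115539), (dx/dtau, dy/dtau) = (0.369705, 1.572785); Gamma_xxx = -0.013231, Gamma_xxy = 0.111310, Gamma_xyy = 0.000000, Gamma_yxx = 0.099834, Gamma_yxy = -0.839893, Gamma_yyy = 0.000000; k3 = (0.369705, 1.572785, -0.127637, 0.963093)
  k4: at (x, y) = (-0.962800, 0.154855), (dx/dtau, dy/dtau) = (0.366507, 1.596788); Gamma_xxx = -0.023673, Gamma_xxy = 0.147183, Gamma_xyy = 0.000000, Gamma_yxx = 0.133133, Gamma_yxy = -0.827747, Gamma_yyy = 0.000000; k4 = (0.366507, 1.596788, -0.169093, 0.950967)
  Y <- Y + (h/6)(k1 + 2k2 + 2k3 + k4): x = -0.9628, y = 0.1549, dx/dtau = 0.3665, dy/dtau = 1.5968
step 3:
  k1: at (x, y) = (-0.962782, 0.154856), (dx/dtau, dy/dtau) = (0.366522, 1.596812); Gamma_xxx = -0.023673, Gamma_xxy = 0.147184, Gamma_xyy = 0.000000, Gamma_yxx = 0.133135, Gamma_yxy = -0.827740, Gamma_yyy = 0.000000; k1 = (0.366522, 1.596812, -0.169103, 0.951012)
  k2: at (x, y) = (-0.953619, 0.194776), (dx/dtau, dy/dtau) = (0.362294, 1.620588); Gamma_xxx = -0.037186, Gamma_xxy = 0.182062, Gamma_xyy = 0.000000, Gamma_yxx = 0.166107, Gamma_yxy = -0.813257, Gamma_yyy = 0.000000; k2 = (0.362294, 1.620588, -0.208908, 0.933173)
  k3: at (x, y) = (-0.953725, 0.195370), (dx/dtau, dy/dtau) = (0.361299, 1.620142); Gamma_xxx = -0.037403, Gamma_xxy = 0.182586, Gamma_xyy = 0.000000, Gamma_yxx = 0.166568, Gamma_yxy = -0.813124, Gamma_yyy = 0.000000; k3 = (0.361299, 1.620142, -0.208873, 0.930191)
  k4: at (x, y) = (-0.944717, 0.235863), (dx/dtau, dy/dtau) = (0.356078, 1.643322); Gamma_xxx = -0.053954, Gamma_xxy = 0.216104, Gamma_xyy = 0.000000, Gamma_yxx = 0.198853, Gamma_yxy = -0.796478, Gamma_yyy = 0.000000; k4 = (0.356078, 1.643322, -0.246066, 0.906907)
  Y <- Y + (h/6)(k1 + 2k2 + 2k3 + k4): x = -0.9447, y = 0.2359, dx/dtau = 0.3561, dy/dtau = 1.6434
step 4:
  k1: at (x, y) = (-0.944701, 0.235869), (dx/dtau, dy/dtau) = (0.356099, 1.643351); Gamma_xxx = -0.053957, Gamma_xxy = 0.216107, Gamma_xyy = 0.000000, Gamma_yxx = 0.198859, Gamma_yxy = -0.796469, Gamma_yyy = 0.000000; k1 = (0.356099, 1.643351, -0.246088, 0.906965)
  k2: at (x, y) = (-0.935798, 0.276953), (dx/dtau, dy/dtau) = (0.349947, 1.666025); Gamma_xxx = -0.073400, Gamma_xxy = 0.248011, Gamma_xyy = 0.000000, Gamma_yxx = 0.230209, Gamma_yxy = -0.777855, Gamma_yyy = 0.000000; k2 = (0.349947, 1.666025, -0.280203, 0.878819)
  k3: at (x, y) = (-0.935952, 0.277520), (dx/dtau, dy/dtau) = (0.349094, 1.665321); Gamma_xxx = -0.073673, Gamma_xxy = 0.248465, Gamma_xyy = 0.000000, Gamma_yxx = 0.230596, Gamma_yxy = -0.777698, Gamma_yyy = 0.000000; k3 = (0.349094, 1.665321, -0.279915, 0.876134)
  k4: at (x, y) = (-0.927246, 0.319135), (dx/dtau, dy/dtau) = (0.342104, 1.687158); Gamma_xxx = -0.095835, Gamma_xxy = 0.278448, Gamma_xyy = 0.000000, Gamma_yxx = 0.260670, Gamma_yxy = -0.757377, Gamma_yyy = 0.000000; k4 = (0.342104, 1.687158, -0.310214, 0.843782)
  Y <- Y + (h/6)(k1 + 2k2 + 2k3 + k4): x = -0.9272, y = 0.3191, dx/dtau = 0.3421, dy/dtau = 1.6872


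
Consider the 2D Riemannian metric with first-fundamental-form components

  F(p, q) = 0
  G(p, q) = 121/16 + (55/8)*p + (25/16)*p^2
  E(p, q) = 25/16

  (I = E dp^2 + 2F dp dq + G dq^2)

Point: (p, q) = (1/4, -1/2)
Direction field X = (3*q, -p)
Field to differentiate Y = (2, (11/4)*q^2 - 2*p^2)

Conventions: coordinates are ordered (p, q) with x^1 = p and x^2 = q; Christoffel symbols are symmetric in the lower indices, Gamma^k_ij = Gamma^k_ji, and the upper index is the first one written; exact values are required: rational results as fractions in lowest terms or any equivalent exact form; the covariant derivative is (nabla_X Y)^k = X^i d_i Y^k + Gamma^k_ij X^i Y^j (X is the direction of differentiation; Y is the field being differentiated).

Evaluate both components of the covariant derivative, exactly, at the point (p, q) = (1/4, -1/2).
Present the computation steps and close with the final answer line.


E = 25/16, F = 0, G = 2401/256 at the point
E_p = 0, E_q = 0, F_p = 0, F_q = 0, G_p = 245/32, G_q = 0
EG - F^2 = 60025/4096;  g^inv = (4096/60025) * [[2401/256, 0], [0, 25/16]]
first-kind symbols [ij,l] = (1/2)(d_i g_jl + d_j g_il - d_l g_ij): [pp,p] = E_p/2 = 0, [pp,q] = F_p - E_q/2 = 0, [pq,p] = E_q/2 = 0, [pq,q] = G_p/2 = 245/64, [qq,p] = F_q - G_p/2 = -245/64, [qq,q] = G_q/2 = 0
Gamma^p_ij = (G*[ij,p] - F*[ij,q])/(EG - F^2), Gamma^q_ij = (E*[ij,q] - F*[ij,p])/(EG - F^2)
Gamma_ppp = 0, Gamma_ppq = 0, Gamma_pqq = -49/20, Gamma_qpp = 0, Gamma_qpq = 20/49, Gamma_qqq = 0
X = (-3/2, -1/4), Y = (2, 9/16) at the point

Answer: (nabla_X Y)^p = 441/1280, (nabla_X Y)^q = 1285/784


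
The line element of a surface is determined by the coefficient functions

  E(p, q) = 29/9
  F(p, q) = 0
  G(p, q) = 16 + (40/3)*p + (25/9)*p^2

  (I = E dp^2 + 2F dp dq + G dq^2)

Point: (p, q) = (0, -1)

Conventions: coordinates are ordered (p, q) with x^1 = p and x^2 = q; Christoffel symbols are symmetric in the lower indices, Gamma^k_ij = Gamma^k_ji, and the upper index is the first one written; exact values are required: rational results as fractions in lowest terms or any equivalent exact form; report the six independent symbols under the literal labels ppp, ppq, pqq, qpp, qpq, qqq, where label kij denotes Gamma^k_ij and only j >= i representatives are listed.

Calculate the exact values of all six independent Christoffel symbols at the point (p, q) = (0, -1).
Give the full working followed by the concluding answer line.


E = 29/9, F = 0, G = 16 at the point
E_p = 0, E_q = 0, F_p = 0, F_q = 0, G_p = 40/3, G_q = 0
EG - F^2 = 464/9;  g^inv = (9/464) * [[16, 0], [0, 29/9]]
first-kind symbols [ij,l] = (1/2)(d_i g_jl + d_j g_il - d_l g_ij): [pp,p] = E_p/2 = 0, [pp,q] = F_p - E_q/2 = 0, [pq,p] = E_q/2 = 0, [pq,q] = G_p/2 = 20/3, [qq,p] = F_q - G_p/2 = -20/3, [qq,q] = G_q/2 = 0
Gamma^p_ij = (G*[ij,p] - F*[ij,q])/(EG - F^2), Gamma^q_ij = (E*[ij,q] - F*[ij,p])/(EG - F^2)

Answer: Gamma_ppp = 0, Gamma_ppq = 0, Gamma_pqq = -60/29, Gamma_qpp = 0, Gamma_qpq = 5/12, Gamma_qqq = 0


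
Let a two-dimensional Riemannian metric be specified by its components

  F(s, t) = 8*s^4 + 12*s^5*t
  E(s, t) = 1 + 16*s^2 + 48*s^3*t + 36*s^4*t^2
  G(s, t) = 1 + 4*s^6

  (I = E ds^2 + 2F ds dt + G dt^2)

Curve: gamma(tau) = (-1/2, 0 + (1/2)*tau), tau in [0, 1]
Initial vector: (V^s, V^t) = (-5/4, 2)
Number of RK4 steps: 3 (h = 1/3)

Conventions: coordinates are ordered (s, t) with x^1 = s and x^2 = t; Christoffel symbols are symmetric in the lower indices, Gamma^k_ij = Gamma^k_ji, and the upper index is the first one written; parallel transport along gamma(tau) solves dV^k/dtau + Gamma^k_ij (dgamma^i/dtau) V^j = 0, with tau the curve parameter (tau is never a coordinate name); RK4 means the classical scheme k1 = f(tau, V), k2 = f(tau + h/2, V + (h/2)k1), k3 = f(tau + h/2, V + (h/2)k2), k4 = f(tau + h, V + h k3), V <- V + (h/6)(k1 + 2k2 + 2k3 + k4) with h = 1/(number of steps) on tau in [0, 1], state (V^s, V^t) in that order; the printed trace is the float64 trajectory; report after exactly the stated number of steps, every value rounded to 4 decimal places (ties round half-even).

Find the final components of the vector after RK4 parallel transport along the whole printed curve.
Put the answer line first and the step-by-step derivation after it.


Answer: V^s = -1.7359, V^t = 1.9223

gamma'(tau) = (0, 1/2); f(tau, V)^k = -Gamma^k_ij(gamma(tau)) gamma'^i(tau) V^j; h = 1/3; intermediate values shown to 6 dp
curve data and Christoffel symbols at the stage parameters:
  tau = 0.000000: gamma = (-0.500000, 0.000000), gamma' = (0.000000, 0.500000); Gamma_sss = -1.580247, Gamma_sst = -0.592593, Gamma_stt = 0.000000, Gamma_tss = -0.197531, Gamma_tst = -0.074074, Gamma_ttt = 0.000000
  tau = 0.166667: gamma = (-0.500000, 0.083333), gamma' = (0.000000, 0.500000); Gamma_sss = -1.433447, Gamma_sst = -0.614334, Gamma_stt = 0.000000, Gamma_tss = -0.191126, Gamma_tst = -0.081911, Gamma_ttt = 0.000000
  tau = 0.333333: gamma = (-0.500000, 0.166667), gamma' = (0.000000, 0.500000); Gamma_sss = -1.272727, Gamma_sst = -0.636364, Gamma_stt = 0.000000, Gamma_tss = -0.181818, Gamma_tst = -0.090909, Gamma_ttt = 0.000000
  tau = 0.500000: gamma = (-0.500000, 0.250000), gamma' = (0.000000, 0.500000); Gamma_sss = -1.097046, Gamma_sst = -0.658228, Gamma_stt = 0.000000, Gamma_tss = -0.168776, Gamma_tst = -0.101266, Gamma_ttt = 0.000000
  tau = 0.666667: gamma = (-0.500000, 0.333333), gamma' = (0.000000, 0.500000); Gamma_sss = -0.905660, Gamma_sst = -0.679245, Gamma_stt = 0.000000, Gamma_tss = -0.150943, Gamma_tst = -0.113208, Gamma_ttt = 0.000000
  tau = 0.833333: gamma = (-0.500000, 0.416667), gamma' = (0.000000, 0.500000); Gamma_sss = -0.698413, Gamma_sst = -0.698413, Gamma_stt = 0.000000, Gamma_tss = -0.126984, Gamma_tst = -0.126984, Gamma_ttt = 0.000000
  tau = 1.000000: gamma = (-0.500000, 0.500000), gamma' = (0.000000, 0.500000); Gamma_sss = -0.476190, Gamma_sst = -0.714286, Gamma_stt = 0.000000, Gamma_tss = -0.095238, Gamma_tst = -0.142857, Gamma_ttt = 0.000000
step 0: V^s = -1.2500, V^t = 2.0000
step 1: k1 = (-0.370370, -0.046296), k2 = (-0.402920, -0.053723), k3 = (-0.404586, -0.053945), k4 = (-0.440638, -0.062948); V <- V + (h/6)(k1 + 2k2 + 2k3 + k4): V^s = -1.3848, V^t = 1.9820
step 2: k1 = (-0.440611, -0.062944), k2 = (-0.479919, -0.073834), k3 = (-0.482075, -0.074165), k4 = (-0.524877, -0.087479); V <- V + (h/6)(k1 + 2k2 + 2k3 + k4): V^s = -1.5453, V^t = 1.9572
step 3: k1 = (-0.524821, -0.087470), k2 = (-0.570176, -0.103668), k3 = (-0.572815, -0.104148), k4 = (-0.620087, -0.124017); V <- V + (h/6)(k1 + 2k2 + 2k3 + k4): V^s = -1.7359, V^t = 1.9223


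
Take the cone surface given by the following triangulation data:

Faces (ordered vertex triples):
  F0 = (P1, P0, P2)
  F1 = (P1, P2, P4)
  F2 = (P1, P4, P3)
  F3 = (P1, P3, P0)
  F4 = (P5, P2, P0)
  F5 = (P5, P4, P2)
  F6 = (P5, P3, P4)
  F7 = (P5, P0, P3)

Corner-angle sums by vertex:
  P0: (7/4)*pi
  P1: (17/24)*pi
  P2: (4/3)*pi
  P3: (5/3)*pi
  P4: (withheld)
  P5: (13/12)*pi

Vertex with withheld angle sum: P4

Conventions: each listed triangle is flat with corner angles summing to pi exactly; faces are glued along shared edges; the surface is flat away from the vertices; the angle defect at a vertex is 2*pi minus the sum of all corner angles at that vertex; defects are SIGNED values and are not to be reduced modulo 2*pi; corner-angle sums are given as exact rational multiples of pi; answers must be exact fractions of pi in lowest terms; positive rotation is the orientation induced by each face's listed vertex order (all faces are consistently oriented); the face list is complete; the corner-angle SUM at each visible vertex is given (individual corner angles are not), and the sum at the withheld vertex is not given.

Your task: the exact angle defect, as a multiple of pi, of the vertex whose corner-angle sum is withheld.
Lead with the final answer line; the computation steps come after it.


Answer: defect(P4) = (13/24)*pi

V = 6, E = 12, F = 8; chi = V - E + F = 2
Gauss-Bonnet: total defect = 2*pi*chi = 4*pi; visible defects sum to (83/24)*pi


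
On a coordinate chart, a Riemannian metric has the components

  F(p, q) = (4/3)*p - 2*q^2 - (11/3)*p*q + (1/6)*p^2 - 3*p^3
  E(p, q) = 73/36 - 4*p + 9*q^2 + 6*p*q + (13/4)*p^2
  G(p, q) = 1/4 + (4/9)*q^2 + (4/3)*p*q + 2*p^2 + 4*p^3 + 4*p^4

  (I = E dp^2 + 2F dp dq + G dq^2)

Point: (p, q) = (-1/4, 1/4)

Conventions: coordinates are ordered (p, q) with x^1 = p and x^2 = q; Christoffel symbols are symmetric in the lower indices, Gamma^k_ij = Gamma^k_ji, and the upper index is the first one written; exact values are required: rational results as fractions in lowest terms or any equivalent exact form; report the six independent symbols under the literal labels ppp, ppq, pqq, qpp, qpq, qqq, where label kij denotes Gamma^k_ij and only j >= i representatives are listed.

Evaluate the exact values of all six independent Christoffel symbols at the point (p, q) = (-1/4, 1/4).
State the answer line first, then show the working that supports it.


Answer: Gamma_ppp = -6480/6803, Gamma_ppq = 32724/74833, Gamma_pqq = -72/6803, Gamma_qpp = -47244/6803, Gamma_qpq = -204/6803, Gamma_qqq = -1432/6803

E = 1969/576, F = -11/64, G = 157/576 at the point
E_p = -33/8, E_q = 3, F_p = -11/48, F_q = -1/12, G_p = -1/6, G_q = -1/9
EG - F^2 = 74833/82944;  g^inv = (82944/74833) * [[157/576, 11/64], [11/64, 1969/576]]
first-kind symbols [ij,l] = (1/2)(d_i g_jl + d_j g_il - d_l g_ij): [pp,p] = E_p/2 = -33/16, [pp,q] = F_p - E_q/2 = -83/48, [pq,p] = E_q/2 = 3/2, [pq,q] = G_p/2 = -1/12, [qq,p] = F_q - G_p/2 = 0, [qq,q] = G_q/2 = -1/18
Gamma^p_ij = (G*[ij,p] - F*[ij,q])/(EG - F^2), Gamma^q_ij = (E*[ij,q] - F*[ij,p])/(EG - F^2)


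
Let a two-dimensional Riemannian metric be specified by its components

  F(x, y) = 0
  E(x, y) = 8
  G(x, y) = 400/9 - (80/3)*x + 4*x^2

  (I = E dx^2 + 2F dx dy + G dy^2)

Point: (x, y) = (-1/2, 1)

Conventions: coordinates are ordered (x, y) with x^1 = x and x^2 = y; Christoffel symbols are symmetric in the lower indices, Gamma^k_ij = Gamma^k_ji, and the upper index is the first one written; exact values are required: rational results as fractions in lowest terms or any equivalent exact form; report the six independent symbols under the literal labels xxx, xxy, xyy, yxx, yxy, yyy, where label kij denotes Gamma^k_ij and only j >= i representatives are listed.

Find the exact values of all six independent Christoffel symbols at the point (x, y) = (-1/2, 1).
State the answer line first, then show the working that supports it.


Answer: Gamma_xxx = 0, Gamma_xxy = 0, Gamma_xyy = 23/12, Gamma_yxx = 0, Gamma_yxy = -6/23, Gamma_yyy = 0

E = 8, F = 0, G = 529/9 at the point
E_x = 0, E_y = 0, F_x = 0, F_y = 0, G_x = -92/3, G_y = 0
EG - F^2 = 4232/9;  g^inv = (9/4232) * [[529/9, 0], [0, 8]]
first-kind symbols [ij,l] = (1/2)(d_i g_jl + d_j g_il - d_l g_ij): [xx,x] = E_x/2 = 0, [xx,y] = F_x - E_y/2 = 0, [xy,x] = E_y/2 = 0, [xy,y] = G_x/2 = -46/3, [yy,x] = F_y - G_x/2 = 46/3, [yy,y] = G_y/2 = 0
Gamma^x_ij = (G*[ij,x] - F*[ij,y])/(EG - F^2), Gamma^y_ij = (E*[ij,y] - F*[ij,x])/(EG - F^2)
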